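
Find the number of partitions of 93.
82010177

p(n) counts ways to write n as a sum of positive integers (order ignored).
Euler's pentagonal recurrence: p(k) = p(k-1) + p(k-2) - p(k-5) - p(k-7) + p(k-12) + p(k-15) - ... (offsets j(3j∓1)/2, signs ++--, p(0)=1, p(<0)=0).
DP table for k = 0..92: p(0)=1, p(1)=1, p(2)=2, p(3)=3, p(4)=5, p(5)=7, p(6)=11, p(7)=15, p(8)=22, p(9)=30, p(10)=42, p(11)=56, p(12)=77, p(13)=101, p(14)=135, p(15)=176, p(16)=231, p(17)=297, p(18)=385, p(19)=490, p(20)=627, p(21)=792, p(22)=1002, p(23)=1255, p(24)=1575, p(25)=1958, p(26)=2436, p(27)=3010, p(28)=3718, p(29)=4565, p(30)=5604, p(31)=6842, p(32)=8349, p(33)=10143, p(34)=12310, p(35)=14883, p(36)=17977, p(37)=21637, p(38)=26015, p(39)=31185, p(40)=37338, p(41)=44583, p(42)=53174, p(43)=63261, p(44)=75175, p(45)=89134, p(46)=105558, p(47)=124754, p(48)=147273, p(49)=173525, p(50)=204226, p(51)=239943, p(52)=281589, p(53)=329931, p(54)=386155, p(55)=451276, p(56)=526823, p(57)=614154, p(58)=715220, p(59)=831820, p(60)=966467, p(61)=1121505, p(62)=1300156, p(63)=1505499, p(64)=1741630, p(65)=2012558, p(66)=2323520, p(67)=2679689, p(68)=3087735, p(69)=3554345, p(70)=4087968, p(71)=4697205, p(72)=5392783, p(73)=6185689, p(74)=7089500, p(75)=8118264, p(76)=9289091, p(77)=10619863, p(78)=12132164, p(79)=13848650, p(80)=15796476, p(81)=18004327, p(82)=20506255, p(83)=23338469, p(84)=26543660, p(85)=30167357, p(86)=34262962, p(87)=38887673, p(88)=44108109, p(89)=49995925, p(90)=56634173, p(91)=64112359, p(92)=72533807.
Final step: p(93) = p(92) + p(91) - p(88) - p(86) + p(81) + p(78) - p(71) - p(67) + p(58) + p(53) - p(42) - p(36) + p(23) + p(16) - p(1)
= 72533807 + 64112359 - 44108109 - 34262962 + 18004327 + 12132164 - 4697205 - 2679689 + 715220 + 329931 - 53174 - 17977 + 1255 + 231 - 1
= 82010177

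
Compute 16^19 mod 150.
136

Repeated squaring. Binary of 19 = 10011.
16^1 ≡ 16 (mod 150); 16^2 ≡ 106 (mod 150); 16^4 ≡ 136 (mod 150); 16^8 ≡ 46 (mod 150); 16^16 ≡ 16 (mod 150)
16^19 = 16^1 × 16^2 × 16^16 ≡ 136 (mod 150)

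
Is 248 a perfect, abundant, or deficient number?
deficient

Proper divisors of 248: sum = 1 + 2 + 4 + 8 + 31 + 62 + 124 = 232
Since 232 < 248, 248 is deficient.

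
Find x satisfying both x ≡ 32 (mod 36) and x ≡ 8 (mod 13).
320

Using Chinese Remainder Theorem:
M = 36 × 13 = 468
M1 = 13, M2 = 36
y1 = 13^(-1) mod 36 = 25
y2 = 36^(-1) mod 13 = 4
x = (32×13×25 + 8×36×4) mod 468 = 320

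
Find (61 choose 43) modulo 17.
13

Using Lucas' theorem:
Write n=61 and k=43 in base 17:
n in base 17: [3, 10]
k in base 17: [2, 9]
C(61,43) mod 17 = ∏ C(n_i, k_i) mod 17
Digit binomials (mod 17): C(3,2) = 3; C(10,9) = 10
Product: 3 × 10 = 30 ≡ 13 (mod 17)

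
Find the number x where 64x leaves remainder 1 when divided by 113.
83

gcd(64, 113) = 1, so the inverse exists.
Extended Euclidean algorithm on (113, 64):
113 = 1 × 64 + 49  ⟹  49 = (1)·113 + (-1)·64
64 = 1 × 49 + 15  ⟹  15 = (-1)·113 + (2)·64
49 = 3 × 15 + 4  ⟹  4 = (4)·113 + (-7)·64
15 = 3 × 4 + 3  ⟹  3 = (-13)·113 + (23)·64
4 = 1 × 3 + 1  ⟹  1 = (17)·113 + (-30)·64
So (-30)·64 ≡ 1 (mod 113), i.e. 64^(-1) ≡ -30 ≡ 83 (mod 113).
Check: 64 × 83 = 5312 ≡ 1 (mod 113)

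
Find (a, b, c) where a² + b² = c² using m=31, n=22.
(477, 1364, 1445)

Euclid's formula: a = m² - n², b = 2mn, c = m² + n²
m = 31, n = 22
a = 31² - 22² = 961 - 484 = 477
b = 2 × 31 × 22 = 1364
c = 31² + 22² = 961 + 484 = 1445
Verification: 477² + 1364² = 227529 + 1860496 = 2088025 = 1445² ✓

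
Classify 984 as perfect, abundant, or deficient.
abundant

Proper divisors of 984: sum = 1 + 2 + 3 + 4 + 6 + 8 + 12 + 24 + 41 + 82 + 123 + 164 + 246 + 328 + 492 = 1536
Since 1536 > 984, 984 is abundant.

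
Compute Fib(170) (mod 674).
189

Matrix identity: Q^n = [[F_(n+1), F_n], [F_n, F_(n-1)]] with Q = [[1,1],[1,0]].
n = 170 = 10101010₂. Square-and-multiply, entries mod 674:
Q^1 = [[1,1],[1,0]]
Q^2 = (Q^1)² = [[2,1],[1,1]]
Q^5 = (Q^2)²·Q = [[8,5],[5,3]]
Q^10 = (Q^5)² = [[89,55],[55,34]]
Q^21 = (Q^10)²·Q = [[187,162],[162,25]]
Q^42 = (Q^21)² = [[553,644],[644,583]]
Q^85 = (Q^42)²·Q = [[333,39],[39,294]]
Q^170 = (Q^85)² = [[526,189],[189,337]]
F_170 mod 674 = Q^170[0][1] = 189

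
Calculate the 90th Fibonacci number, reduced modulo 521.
144

Matrix identity: Q^n = [[F_(n+1), F_n], [F_n, F_(n-1)]] with Q = [[1,1],[1,0]].
n = 90 = 1011010₂. Square-and-multiply, entries mod 521:
Q^1 = [[1,1],[1,0]]
Q^2 = (Q^1)² = [[2,1],[1,1]]
Q^5 = (Q^2)²·Q = [[8,5],[5,3]]
Q^11 = (Q^5)²·Q = [[144,89],[89,55]]
Q^22 = (Q^11)² = [[2,518],[518,5]]
Q^45 = (Q^22)²·Q = [[513,13],[13,500]]
Q^90 = (Q^45)² = [[233,144],[144,89]]
F_90 mod 521 = Q^90[0][1] = 144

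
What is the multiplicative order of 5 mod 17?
16

17 is prime, so ord(5) divides φ(17) = 16.
Divisors of 16: 1, 2, 4, 8, 16.
Repeated squaring: 5^1 ≡ 5, 5^2 ≡ 8, 5^4 ≡ 13, 5^8 ≡ 16, 5^16 ≡ 1 (mod 17).
Test 5^d mod 17 for each divisor d in increasing order:
5^1 ≡ 5
5^2 ≡ 8
5^4 ≡ 13
5^8 ≡ 16
5^16 ≡ 1  ← first divisor giving 1
The order is 16.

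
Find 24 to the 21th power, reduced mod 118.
42

Repeated squaring. Binary of 21 = 10101.
24^1 ≡ 24 (mod 118); 24^2 ≡ 104 (mod 118); 24^4 ≡ 78 (mod 118); 24^8 ≡ 66 (mod 118); 24^16 ≡ 108 (mod 118)
24^21 = 24^1 × 24^4 × 24^16 ≡ 42 (mod 118)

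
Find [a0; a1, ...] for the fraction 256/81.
[3; 6, 4, 3]

Euclidean algorithm steps:
256 = 3 × 81 + 13
81 = 6 × 13 + 3
13 = 4 × 3 + 1
3 = 3 × 1 + 0
Continued fraction: [3; 6, 4, 3]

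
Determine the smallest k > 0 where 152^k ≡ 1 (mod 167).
83

167 is prime, so ord(152) divides φ(167) = 166.
Divisors of 166: 1, 2, 83, 166.
Repeated squaring: 152^1 ≡ 152, 152^2 ≡ 58, 152^4 ≡ 24, 152^8 ≡ 75, 152^16 ≡ 114, 152^32 ≡ 137, 152^64 ≡ 65, 152^128 ≡ 50 (mod 167).
Test 152^d mod 167 for each divisor d in increasing order:
152^1 ≡ 152
152^2 ≡ 58
152^83 = 152^64·152^16·152^2·152^1 ≡ 1  ← first divisor giving 1
The order is 83.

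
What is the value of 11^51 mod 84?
71

Repeated squaring. Binary of 51 = 110011.
11^1 ≡ 11 (mod 84); 11^2 ≡ 37 (mod 84); 11^4 ≡ 25 (mod 84); 11^8 ≡ 37 (mod 84); 11^16 ≡ 25 (mod 84); 11^32 ≡ 37 (mod 84)
11^51 = 11^1 × 11^2 × 11^16 × 11^32 ≡ 71 (mod 84)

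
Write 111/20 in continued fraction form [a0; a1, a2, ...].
[5; 1, 1, 4, 2]

Euclidean algorithm steps:
111 = 5 × 20 + 11
20 = 1 × 11 + 9
11 = 1 × 9 + 2
9 = 4 × 2 + 1
2 = 2 × 1 + 0
Continued fraction: [5; 1, 1, 4, 2]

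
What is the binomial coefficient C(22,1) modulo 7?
1

Using Lucas' theorem:
Write n=22 and k=1 in base 7:
n in base 7: [3, 1]
k in base 7: [0, 1]
C(22,1) mod 7 = ∏ C(n_i, k_i) mod 7
Digit binomials (mod 7): C(3,0) = 1; C(1,1) = 1
Product: 1 × 1 = 1 ≡ 1 (mod 7)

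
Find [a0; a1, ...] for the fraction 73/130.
[0; 1, 1, 3, 1, 1, 3, 2]

Euclidean algorithm steps:
73 = 0 × 130 + 73
130 = 1 × 73 + 57
73 = 1 × 57 + 16
57 = 3 × 16 + 9
16 = 1 × 9 + 7
9 = 1 × 7 + 2
7 = 3 × 2 + 1
2 = 2 × 1 + 0
Continued fraction: [0; 1, 1, 3, 1, 1, 3, 2]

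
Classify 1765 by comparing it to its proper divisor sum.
deficient

Proper divisors of 1765: sum = 1 + 5 + 353 = 359
Since 359 < 1765, 1765 is deficient.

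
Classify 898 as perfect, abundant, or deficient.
deficient

Proper divisors of 898: sum = 1 + 2 + 449 = 452
Since 452 < 898, 898 is deficient.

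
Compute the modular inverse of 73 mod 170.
7

gcd(73, 170) = 1, so the inverse exists.
Extended Euclidean algorithm on (170, 73):
170 = 2 × 73 + 24  ⟹  24 = (1)·170 + (-2)·73
73 = 3 × 24 + 1  ⟹  1 = (-3)·170 + (7)·73
So (7)·73 ≡ 1 (mod 170), i.e. 73^(-1) ≡ 7 (mod 170).
Check: 73 × 7 = 511 ≡ 1 (mod 170)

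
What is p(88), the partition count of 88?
44108109

p(n) counts ways to write n as a sum of positive integers (order ignored).
Euler's pentagonal recurrence: p(k) = p(k-1) + p(k-2) - p(k-5) - p(k-7) + p(k-12) + p(k-15) - ... (offsets j(3j∓1)/2, signs ++--, p(0)=1, p(<0)=0).
DP table for k = 0..87: p(0)=1, p(1)=1, p(2)=2, p(3)=3, p(4)=5, p(5)=7, p(6)=11, p(7)=15, p(8)=22, p(9)=30, p(10)=42, p(11)=56, p(12)=77, p(13)=101, p(14)=135, p(15)=176, p(16)=231, p(17)=297, p(18)=385, p(19)=490, p(20)=627, p(21)=792, p(22)=1002, p(23)=1255, p(24)=1575, p(25)=1958, p(26)=2436, p(27)=3010, p(28)=3718, p(29)=4565, p(30)=5604, p(31)=6842, p(32)=8349, p(33)=10143, p(34)=12310, p(35)=14883, p(36)=17977, p(37)=21637, p(38)=26015, p(39)=31185, p(40)=37338, p(41)=44583, p(42)=53174, p(43)=63261, p(44)=75175, p(45)=89134, p(46)=105558, p(47)=124754, p(48)=147273, p(49)=173525, p(50)=204226, p(51)=239943, p(52)=281589, p(53)=329931, p(54)=386155, p(55)=451276, p(56)=526823, p(57)=614154, p(58)=715220, p(59)=831820, p(60)=966467, p(61)=1121505, p(62)=1300156, p(63)=1505499, p(64)=1741630, p(65)=2012558, p(66)=2323520, p(67)=2679689, p(68)=3087735, p(69)=3554345, p(70)=4087968, p(71)=4697205, p(72)=5392783, p(73)=6185689, p(74)=7089500, p(75)=8118264, p(76)=9289091, p(77)=10619863, p(78)=12132164, p(79)=13848650, p(80)=15796476, p(81)=18004327, p(82)=20506255, p(83)=23338469, p(84)=26543660, p(85)=30167357, p(86)=34262962, p(87)=38887673.
Final step: p(88) = p(87) + p(86) - p(83) - p(81) + p(76) + p(73) - p(66) - p(62) + p(53) + p(48) - p(37) - p(31) + p(18) + p(11)
= 38887673 + 34262962 - 23338469 - 18004327 + 9289091 + 6185689 - 2323520 - 1300156 + 329931 + 147273 - 21637 - 6842 + 385 + 56
= 44108109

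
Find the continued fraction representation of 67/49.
[1; 2, 1, 2, 1, 1, 2]

Euclidean algorithm steps:
67 = 1 × 49 + 18
49 = 2 × 18 + 13
18 = 1 × 13 + 5
13 = 2 × 5 + 3
5 = 1 × 3 + 2
3 = 1 × 2 + 1
2 = 2 × 1 + 0
Continued fraction: [1; 2, 1, 2, 1, 1, 2]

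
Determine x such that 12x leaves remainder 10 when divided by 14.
x ≡ 2 (mod 7)

gcd(12, 14) = 2, which divides 10, so solutions exist.
Divide through by 2: 6x ≡ 5 (mod 7).
Find 6^(-1) mod 7 by the extended Euclidean algorithm:
7 = 1 × 6 + 1  ⟹  1 = (1)·7 + (-1)·6
So (-1)·6 ≡ 1 (mod 7), i.e. 6^(-1) ≡ -1 ≡ 6 (mod 7).
x ≡ 6 × 5 = 30 ≡ 2 (mod 7).
Check: 12 × 2 = 24 ≡ 10 (mod 14).
x ≡ 2 (mod 7), giving 2 solutions mod 14.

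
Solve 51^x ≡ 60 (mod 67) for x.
14

Baby-step giant-step with step n = ⌈√67⌉ = 9.
Baby steps 51^j mod 67 (j:value) for j=0..8: 0:1, 1:51, 2:55, 3:58, 4:10, 5:41, 6:14, 7:44, 8:33.
Giant-step multiplier: 51^(-9) ≡ 51^(66-9) = 51^57 ≡ 42 (mod 67).
Giant steps γ_i = 60·42^i mod 67: γ_0=60, γ_1=41 (in table at j=5).
x = i·n + j = 1·9 + 5 = 14.
Check: 51^14 ≡ 60 (mod 67).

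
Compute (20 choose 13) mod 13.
1

Using Lucas' theorem:
Write n=20 and k=13 in base 13:
n in base 13: [1, 7]
k in base 13: [1, 0]
C(20,13) mod 13 = ∏ C(n_i, k_i) mod 13
Digit binomials (mod 13): C(1,1) = 1; C(7,0) = 1
Product: 1 × 1 = 1 ≡ 1 (mod 13)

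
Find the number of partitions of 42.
53174

p(n) counts ways to write n as a sum of positive integers (order ignored).
Euler's pentagonal recurrence: p(k) = p(k-1) + p(k-2) - p(k-5) - p(k-7) + p(k-12) + p(k-15) - ... (offsets j(3j∓1)/2, signs ++--, p(0)=1, p(<0)=0).
DP table for k = 0..41: p(0)=1, p(1)=1, p(2)=2, p(3)=3, p(4)=5, p(5)=7, p(6)=11, p(7)=15, p(8)=22, p(9)=30, p(10)=42, p(11)=56, p(12)=77, p(13)=101, p(14)=135, p(15)=176, p(16)=231, p(17)=297, p(18)=385, p(19)=490, p(20)=627, p(21)=792, p(22)=1002, p(23)=1255, p(24)=1575, p(25)=1958, p(26)=2436, p(27)=3010, p(28)=3718, p(29)=4565, p(30)=5604, p(31)=6842, p(32)=8349, p(33)=10143, p(34)=12310, p(35)=14883, p(36)=17977, p(37)=21637, p(38)=26015, p(39)=31185, p(40)=37338, p(41)=44583.
Final step: p(42) = p(41) + p(40) - p(37) - p(35) + p(30) + p(27) - p(20) - p(16) + p(7) + p(2)
= 44583 + 37338 - 21637 - 14883 + 5604 + 3010 - 627 - 231 + 15 + 2
= 53174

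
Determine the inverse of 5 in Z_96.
77

gcd(5, 96) = 1, so the inverse exists.
Extended Euclidean algorithm on (96, 5):
96 = 19 × 5 + 1  ⟹  1 = (1)·96 + (-19)·5
So (-19)·5 ≡ 1 (mod 96), i.e. 5^(-1) ≡ -19 ≡ 77 (mod 96).
Check: 5 × 77 = 385 ≡ 1 (mod 96)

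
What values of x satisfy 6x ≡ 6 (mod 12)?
x ≡ 1 (mod 2)

gcd(6, 12) = 6, which divides 6, so solutions exist.
Divide through by 6: x ≡ 1 (mod 2).
The coefficient of x is now 1, so x ≡ 1 (mod 2).
Check: 6 × 1 = 6 ≡ 6 (mod 12).
x ≡ 1 (mod 2), giving 6 solutions mod 12.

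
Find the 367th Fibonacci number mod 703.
640

Matrix identity: Q^n = [[F_(n+1), F_n], [F_n, F_(n-1)]] with Q = [[1,1],[1,0]].
n = 367 = 101101111₂. Square-and-multiply, entries mod 703:
Q^1 = [[1,1],[1,0]]
Q^2 = (Q^1)² = [[2,1],[1,1]]
Q^5 = (Q^2)²·Q = [[8,5],[5,3]]
Q^11 = (Q^5)²·Q = [[144,89],[89,55]]
Q^22 = (Q^11)² = [[537,136],[136,401]]
Q^45 = (Q^22)²·Q = [[682,357],[357,325]]
Q^91 = (Q^45)²·Q = [[210,647],[647,266]]
Q^183 = (Q^91)²·Q = [[193,135],[135,58]]
Q^367 = (Q^183)²·Q = [[78,640],[640,141]]
F_367 mod 703 = Q^367[0][1] = 640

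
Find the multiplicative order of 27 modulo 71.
35

71 is prime, so ord(27) divides φ(71) = 70.
Divisors of 70: 1, 2, 5, 7, 10, 14, 35, 70.
Repeated squaring: 27^1 ≡ 27, 27^2 ≡ 19, 27^4 ≡ 6, 27^8 ≡ 36, 27^16 ≡ 18, 27^32 ≡ 40, 27^64 ≡ 38 (mod 71).
Test 27^d mod 71 for each divisor d in increasing order:
27^1 ≡ 27
27^2 ≡ 19
27^5 = 27^4·27^1 ≡ 20
27^7 = 27^4·27^2·27^1 ≡ 25
27^10 = 27^8·27^2 ≡ 45
27^14 = 27^8·27^4·27^2 ≡ 57
27^35 = 27^32·27^2·27^1 ≡ 1  ← first divisor giving 1
The order is 35.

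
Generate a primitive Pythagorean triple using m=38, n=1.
(1443, 76, 1445)

Euclid's formula: a = m² - n², b = 2mn, c = m² + n²
m = 38, n = 1
a = 38² - 1² = 1444 - 1 = 1443
b = 2 × 38 × 1 = 76
c = 38² + 1² = 1444 + 1 = 1445
Verification: 1443² + 76² = 2082249 + 5776 = 2088025 = 1445² ✓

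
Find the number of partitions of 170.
274768617130

p(n) counts ways to write n as a sum of positive integers (order ignored).
Euler's pentagonal recurrence: p(k) = p(k-1) + p(k-2) - p(k-5) - p(k-7) + p(k-12) + p(k-15) - ... (offsets j(3j∓1)/2, signs ++--, p(0)=1, p(<0)=0).
DP table for k = 0..169: p(0)=1, p(1)=1, p(2)=2, p(3)=3, p(4)=5, p(5)=7, p(6)=11, p(7)=15, p(8)=22, p(9)=30, p(10)=42, p(11)=56, p(12)=77, p(13)=101, p(14)=135, p(15)=176, p(16)=231, p(17)=297, p(18)=385, p(19)=490, p(20)=627, p(21)=792, p(22)=1002, p(23)=1255, p(24)=1575, p(25)=1958, p(26)=2436, p(27)=3010, p(28)=3718, p(29)=4565, p(30)=5604, p(31)=6842, p(32)=8349, p(33)=10143, p(34)=12310, p(35)=14883, p(36)=17977, p(37)=21637, p(38)=26015, p(39)=31185, p(40)=37338, p(41)=44583, p(42)=53174, p(43)=63261, p(44)=75175, p(45)=89134, p(46)=105558, p(47)=124754, p(48)=147273, p(49)=173525, p(50)=204226, p(51)=239943, p(52)=281589, p(53)=329931, p(54)=386155, p(55)=451276, p(56)=526823, p(57)=614154, p(58)=715220, p(59)=831820, p(60)=966467, p(61)=1121505, p(62)=1300156, p(63)=1505499, p(64)=1741630, p(65)=2012558, p(66)=2323520, p(67)=2679689, p(68)=3087735, p(69)=3554345, p(70)=4087968, p(71)=4697205, p(72)=5392783, p(73)=6185689, p(74)=7089500, p(75)=8118264, p(76)=9289091, p(77)=10619863, p(78)=12132164, p(79)=13848650, p(80)=15796476, p(81)=18004327, p(82)=20506255, p(83)=23338469, p(84)=26543660, p(85)=30167357, p(86)=34262962, p(87)=38887673, p(88)=44108109, p(89)=49995925, p(90)=56634173, p(91)=64112359, p(92)=72533807, p(93)=82010177, p(94)=92669720, p(95)=104651419, p(96)=118114304, p(97)=133230930, p(98)=150198136, p(99)=169229875, p(100)=190569292, p(101)=214481126, p(102)=241265379, p(103)=271248950, p(104)=304801365, p(105)=342325709, p(106)=384276336, p(107)=431149389, p(108)=483502844, p(109)=541946240, p(110)=607163746, p(111)=679903203, p(112)=761002156, p(113)=851376628, p(114)=952050665, p(115)=1064144451, p(116)=1188908248, p(117)=1327710076, p(118)=1482074143, p(119)=1653668665, p(120)=1844349560, p(121)=2056148051, p(122)=2291320912, p(123)=2552338241, p(124)=2841940500, p(125)=3163127352, p(126)=3519222692, p(127)=3913864295, p(128)=4351078600, p(129)=4835271870, p(130)=5371315400, p(131)=5964539504, p(132)=6620830889, p(133)=7346629512, p(134)=8149040695, p(135)=9035836076, p(136)=10015581680, p(137)=11097645016, p(138)=12292341831, p(139)=13610949895, p(140)=15065878135, p(141)=16670689208, p(142)=18440293320, p(143)=20390982757, p(144)=22540654445, p(145)=24908858009, p(146)=27517052599, p(147)=30388671978, p(148)=33549419497, p(149)=37027355200, p(150)=40853235313, p(151)=45060624582, p(152)=49686288421, p(153)=54770336324, p(154)=60356673280, p(155)=66493182097, p(156)=73232243759, p(157)=80630964769, p(158)=88751778802, p(159)=97662728555, p(160)=107438159466, p(161)=118159068427, p(162)=129913904637, p(163)=142798995930, p(164)=156919475295, p(165)=172389800255, p(166)=189334822579, p(167)=207890420102, p(168)=228204732751, p(169)=250438925115.
Final step: p(170) = p(169) + p(168) - p(165) - p(163) + p(158) + p(155) - p(148) - p(144) + p(135) + p(130) - p(119) - p(113) + p(100) + p(93) - p(78) - p(70) + p(53) + p(44) - p(25) - p(15)
= 250438925115 + 228204732751 - 172389800255 - 142798995930 + 88751778802 + 66493182097 - 33549419497 - 22540654445 + 9035836076 + 5371315400 - 1653668665 - 851376628 + 190569292 + 82010177 - 12132164 - 4087968 + 329931 + 75175 - 1958 - 176
= 274768617130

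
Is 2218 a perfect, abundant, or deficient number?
deficient

Proper divisors of 2218: sum = 1 + 2 + 1109 = 1112
Since 1112 < 2218, 2218 is deficient.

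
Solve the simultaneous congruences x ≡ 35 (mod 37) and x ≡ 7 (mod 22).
183

Using Chinese Remainder Theorem:
M = 37 × 22 = 814
M1 = 22, M2 = 37
y1 = 22^(-1) mod 37 = 32
y2 = 37^(-1) mod 22 = 3
x = (35×22×32 + 7×37×3) mod 814 = 183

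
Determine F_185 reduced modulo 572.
401

Matrix identity: Q^n = [[F_(n+1), F_n], [F_n, F_(n-1)]] with Q = [[1,1],[1,0]].
n = 185 = 10111001₂. Square-and-multiply, entries mod 572:
Q^1 = [[1,1],[1,0]]
Q^2 = (Q^1)² = [[2,1],[1,1]]
Q^5 = (Q^2)²·Q = [[8,5],[5,3]]
Q^11 = (Q^5)²·Q = [[144,89],[89,55]]
Q^23 = (Q^11)²·Q = [[36,57],[57,551]]
Q^46 = (Q^23)² = [[541,283],[283,258]]
Q^92 = (Q^46)² = [[398,177],[177,221]]
Q^185 = (Q^92)²·Q = [[140,401],[401,311]]
F_185 mod 572 = Q^185[0][1] = 401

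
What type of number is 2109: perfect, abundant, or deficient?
deficient

Proper divisors of 2109: sum = 1 + 3 + 19 + 37 + 57 + 111 + 703 = 931
Since 931 < 2109, 2109 is deficient.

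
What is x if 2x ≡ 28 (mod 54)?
x ≡ 14 (mod 27)

gcd(2, 54) = 2, which divides 28, so solutions exist.
Divide through by 2: x ≡ 14 (mod 27).
The coefficient of x is now 1, so x ≡ 14 (mod 27).
Check: 2 × 14 = 28 ≡ 28 (mod 54).
x ≡ 14 (mod 27), giving 2 solutions mod 54.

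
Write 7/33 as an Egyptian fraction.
1/5 + 1/83 + 1/13695

Greedy algorithm:
7/33: ceiling(33/7) = 5, use 1/5
2/165: ceiling(165/2) = 83, use 1/83
1/13695: ceiling(13695/1) = 13695, use 1/13695
Result: 7/33 = 1/5 + 1/83 + 1/13695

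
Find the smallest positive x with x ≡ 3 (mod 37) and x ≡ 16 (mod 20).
336

Using Chinese Remainder Theorem:
M = 37 × 20 = 740
M1 = 20, M2 = 37
y1 = 20^(-1) mod 37 = 13
y2 = 37^(-1) mod 20 = 13
x = (3×20×13 + 16×37×13) mod 740 = 336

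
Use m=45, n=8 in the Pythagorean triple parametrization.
(1961, 720, 2089)

Euclid's formula: a = m² - n², b = 2mn, c = m² + n²
m = 45, n = 8
a = 45² - 8² = 2025 - 64 = 1961
b = 2 × 45 × 8 = 720
c = 45² + 8² = 2025 + 64 = 2089
Verification: 1961² + 720² = 3845521 + 518400 = 4363921 = 2089² ✓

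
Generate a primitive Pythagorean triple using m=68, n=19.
(4263, 2584, 4985)

Euclid's formula: a = m² - n², b = 2mn, c = m² + n²
m = 68, n = 19
a = 68² - 19² = 4624 - 361 = 4263
b = 2 × 68 × 19 = 2584
c = 68² + 19² = 4624 + 361 = 4985
Verification: 4263² + 2584² = 18173169 + 6677056 = 24850225 = 4985² ✓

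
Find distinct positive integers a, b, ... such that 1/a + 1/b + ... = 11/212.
1/20 + 1/530

Greedy algorithm:
11/212: ceiling(212/11) = 20, use 1/20
1/530: ceiling(530/1) = 530, use 1/530
Result: 11/212 = 1/20 + 1/530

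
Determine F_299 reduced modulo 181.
8

Matrix identity: Q^n = [[F_(n+1), F_n], [F_n, F_(n-1)]] with Q = [[1,1],[1,0]].
n = 299 = 100101011₂. Square-and-multiply, entries mod 181:
Q^1 = [[1,1],[1,0]]
Q^2 = (Q^1)² = [[2,1],[1,1]]
Q^4 = (Q^2)² = [[5,3],[3,2]]
Q^9 = (Q^4)²·Q = [[55,34],[34,21]]
Q^18 = (Q^9)² = [[18,50],[50,149]]
Q^37 = (Q^18)²·Q = [[133,109],[109,24]]
Q^74 = (Q^37)² = [[67,99],[99,149]]
Q^149 = (Q^74)²·Q = [[17,172],[172,26]]
Q^299 = (Q^149)²·Q = [[164,8],[8,156]]
F_299 mod 181 = Q^299[0][1] = 8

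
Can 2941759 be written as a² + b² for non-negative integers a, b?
Not possible

Factorization: 2941759 = 37 × 43^3
By Fermat: n is sum of two squares iff every prime p ≡ 3 (mod 4) appears to even power.
Prime(s) ≡ 3 (mod 4) with odd exponent: [(43, 3)]
Therefore 2941759 cannot be expressed as a² + b².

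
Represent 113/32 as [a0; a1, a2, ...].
[3; 1, 1, 7, 2]

Euclidean algorithm steps:
113 = 3 × 32 + 17
32 = 1 × 17 + 15
17 = 1 × 15 + 2
15 = 7 × 2 + 1
2 = 2 × 1 + 0
Continued fraction: [3; 1, 1, 7, 2]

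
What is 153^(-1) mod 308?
153

gcd(153, 308) = 1, so the inverse exists.
Extended Euclidean algorithm on (308, 153):
308 = 2 × 153 + 2  ⟹  2 = (1)·308 + (-2)·153
153 = 76 × 2 + 1  ⟹  1 = (-76)·308 + (153)·153
So (153)·153 ≡ 1 (mod 308), i.e. 153^(-1) ≡ 153 (mod 308).
Check: 153 × 153 = 23409 ≡ 1 (mod 308)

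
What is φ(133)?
108

133 = 7 × 19
φ(n) = n × ∏(1 - 1/p) for each prime p dividing n
φ(133) = 133 × (1 - 1/7) × (1 - 1/19) = 108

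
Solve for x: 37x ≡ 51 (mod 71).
x ≡ 34 (mod 71)

gcd(37, 71) = 1, which divides 51, so solutions exist.
Find 37^(-1) mod 71 by the extended Euclidean algorithm:
71 = 1 × 37 + 34  ⟹  34 = (1)·71 + (-1)·37
37 = 1 × 34 + 3  ⟹  3 = (-1)·71 + (2)·37
34 = 11 × 3 + 1  ⟹  1 = (12)·71 + (-23)·37
So (-23)·37 ≡ 1 (mod 71), i.e. 37^(-1) ≡ -23 ≡ 48 (mod 71).
x ≡ 48 × 51 = 2448 ≡ 34 (mod 71).
Check: 37 × 34 = 1258 ≡ 51 (mod 71).
Unique solution: x ≡ 34 (mod 71)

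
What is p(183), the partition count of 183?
896684817527

p(n) counts ways to write n as a sum of positive integers (order ignored).
Euler's pentagonal recurrence: p(k) = p(k-1) + p(k-2) - p(k-5) - p(k-7) + p(k-12) + p(k-15) - ... (offsets j(3j∓1)/2, signs ++--, p(0)=1, p(<0)=0).
DP table for k = 0..182: p(0)=1, p(1)=1, p(2)=2, p(3)=3, p(4)=5, p(5)=7, p(6)=11, p(7)=15, p(8)=22, p(9)=30, p(10)=42, p(11)=56, p(12)=77, p(13)=101, p(14)=135, p(15)=176, p(16)=231, p(17)=297, p(18)=385, p(19)=490, p(20)=627, p(21)=792, p(22)=1002, p(23)=1255, p(24)=1575, p(25)=1958, p(26)=2436, p(27)=3010, p(28)=3718, p(29)=4565, p(30)=5604, p(31)=6842, p(32)=8349, p(33)=10143, p(34)=12310, p(35)=14883, p(36)=17977, p(37)=21637, p(38)=26015, p(39)=31185, p(40)=37338, p(41)=44583, p(42)=53174, p(43)=63261, p(44)=75175, p(45)=89134, p(46)=105558, p(47)=124754, p(48)=147273, p(49)=173525, p(50)=204226, p(51)=239943, p(52)=281589, p(53)=329931, p(54)=386155, p(55)=451276, p(56)=526823, p(57)=614154, p(58)=715220, p(59)=831820, p(60)=966467, p(61)=1121505, p(62)=1300156, p(63)=1505499, p(64)=1741630, p(65)=2012558, p(66)=2323520, p(67)=2679689, p(68)=3087735, p(69)=3554345, p(70)=4087968, p(71)=4697205, p(72)=5392783, p(73)=6185689, p(74)=7089500, p(75)=8118264, p(76)=9289091, p(77)=10619863, p(78)=12132164, p(79)=13848650, p(80)=15796476, p(81)=18004327, p(82)=20506255, p(83)=23338469, p(84)=26543660, p(85)=30167357, p(86)=34262962, p(87)=38887673, p(88)=44108109, p(89)=49995925, p(90)=56634173, p(91)=64112359, p(92)=72533807, p(93)=82010177, p(94)=92669720, p(95)=104651419, p(96)=118114304, p(97)=133230930, p(98)=150198136, p(99)=169229875, p(100)=190569292, p(101)=214481126, p(102)=241265379, p(103)=271248950, p(104)=304801365, p(105)=342325709, p(106)=384276336, p(107)=431149389, p(108)=483502844, p(109)=541946240, p(110)=607163746, p(111)=679903203, p(112)=761002156, p(113)=851376628, p(114)=952050665, p(115)=1064144451, p(116)=1188908248, p(117)=1327710076, p(118)=1482074143, p(119)=1653668665, p(120)=1844349560, p(121)=2056148051, p(122)=2291320912, p(123)=2552338241, p(124)=2841940500, p(125)=3163127352, p(126)=3519222692, p(127)=3913864295, p(128)=4351078600, p(129)=4835271870, p(130)=5371315400, p(131)=5964539504, p(132)=6620830889, p(133)=7346629512, p(134)=8149040695, p(135)=9035836076, p(136)=10015581680, p(137)=11097645016, p(138)=12292341831, p(139)=13610949895, p(140)=15065878135, p(141)=16670689208, p(142)=18440293320, p(143)=20390982757, p(144)=22540654445, p(145)=24908858009, p(146)=27517052599, p(147)=30388671978, p(148)=33549419497, p(149)=37027355200, p(150)=40853235313, p(151)=45060624582, p(152)=49686288421, p(153)=54770336324, p(154)=60356673280, p(155)=66493182097, p(156)=73232243759, p(157)=80630964769, p(158)=88751778802, p(159)=97662728555, p(160)=107438159466, p(161)=118159068427, p(162)=129913904637, p(163)=142798995930, p(164)=156919475295, p(165)=172389800255, p(166)=189334822579, p(167)=207890420102, p(168)=228204732751, p(169)=250438925115, p(170)=274768617130, p(171)=301384802048, p(172)=330495499613, p(173)=362326859895, p(174)=397125074750, p(175)=435157697830, p(176)=476715857290, p(177)=522115831195, p(178)=571701605655, p(179)=625846753120, p(180)=684957390936, p(181)=749474411781, p(182)=819876908323.
Final step: p(183) = p(182) + p(181) - p(178) - p(176) + p(171) + p(168) - p(161) - p(157) + p(148) + p(143) - p(132) - p(126) + p(113) + p(106) - p(91) - p(83) + p(66) + p(57) - p(38) - p(28) + p(7)
= 819876908323 + 749474411781 - 571701605655 - 476715857290 + 301384802048 + 228204732751 - 118159068427 - 80630964769 + 33549419497 + 20390982757 - 6620830889 - 3519222692 + 851376628 + 384276336 - 64112359 - 23338469 + 2323520 + 614154 - 26015 - 3718 + 15
= 896684817527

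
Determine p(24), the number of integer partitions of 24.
1575

p(n) counts ways to write n as a sum of positive integers (order ignored).
Euler's pentagonal recurrence: p(k) = p(k-1) + p(k-2) - p(k-5) - p(k-7) + p(k-12) + p(k-15) - ... (offsets j(3j∓1)/2, signs ++--, p(0)=1, p(<0)=0).
DP table for k = 0..23: p(0)=1, p(1)=1, p(2)=2, p(3)=3, p(4)=5, p(5)=7, p(6)=11, p(7)=15, p(8)=22, p(9)=30, p(10)=42, p(11)=56, p(12)=77, p(13)=101, p(14)=135, p(15)=176, p(16)=231, p(17)=297, p(18)=385, p(19)=490, p(20)=627, p(21)=792, p(22)=1002, p(23)=1255.
Final step: p(24) = p(23) + p(22) - p(19) - p(17) + p(12) + p(9) - p(2)
= 1255 + 1002 - 490 - 297 + 77 + 30 - 2
= 1575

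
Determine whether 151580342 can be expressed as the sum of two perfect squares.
Not possible

Factorization: 151580342 = 2 × 37 × 127^3
By Fermat: n is sum of two squares iff every prime p ≡ 3 (mod 4) appears to even power.
Prime(s) ≡ 3 (mod 4) with odd exponent: [(127, 3)]
Therefore 151580342 cannot be expressed as a² + b².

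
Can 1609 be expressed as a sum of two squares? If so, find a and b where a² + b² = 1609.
3² + 40² (a=3, b=40)

Factorization: 1609 = 1609
By Fermat: n is sum of two squares iff every prime p ≡ 3 (mod 4) appears to even power.
All primes ≡ 3 (mod 4) appear to even power.
Search a = 0, 1, 2, … for 1609 - a² a perfect square: first hit at a = 3: 1609 - 9 = 1600 = 40².
1609 = 3² + 40² = 9 + 1600 ✓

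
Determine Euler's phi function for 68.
32

68 = 2^2 × 17
φ(n) = n × ∏(1 - 1/p) for each prime p dividing n
φ(68) = 68 × (1 - 1/2) × (1 - 1/17) = 32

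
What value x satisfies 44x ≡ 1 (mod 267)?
176

gcd(44, 267) = 1, so the inverse exists.
Extended Euclidean algorithm on (267, 44):
267 = 6 × 44 + 3  ⟹  3 = (1)·267 + (-6)·44
44 = 14 × 3 + 2  ⟹  2 = (-14)·267 + (85)·44
3 = 1 × 2 + 1  ⟹  1 = (15)·267 + (-91)·44
So (-91)·44 ≡ 1 (mod 267), i.e. 44^(-1) ≡ -91 ≡ 176 (mod 267).
Check: 44 × 176 = 7744 ≡ 1 (mod 267)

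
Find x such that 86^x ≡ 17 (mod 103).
52

Baby-step giant-step with step n = ⌈√103⌉ = 11.
Baby steps 86^j mod 103 (j:value) for j=0..10: 0:1, 1:86, 2:83, 3:31, 4:91, 5:101, 6:34, 7:40, 8:41, 9:24, 10:4.
Giant-step multiplier: 86^(-11) ≡ 86^(102-11) = 86^91 ≡ 53 (mod 103).
Giant steps γ_i = 17·53^i mod 103: γ_0=17, γ_1=77, γ_2=64, γ_3=96, γ_4=41 (in table at j=8).
x = i·n + j = 4·11 + 8 = 52.
Check: 86^52 ≡ 17 (mod 103).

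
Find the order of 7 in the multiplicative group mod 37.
9

37 is prime, so ord(7) divides φ(37) = 36.
Divisors of 36: 1, 2, 3, 4, 6, 9, 12, 18, 36.
Repeated squaring: 7^1 ≡ 7, 7^2 ≡ 12, 7^4 ≡ 33, 7^8 ≡ 16, 7^16 ≡ 34, 7^32 ≡ 9 (mod 37).
Test 7^d mod 37 for each divisor d in increasing order:
7^1 ≡ 7
7^2 ≡ 12
7^3 = 7^2·7^1 ≡ 10
7^4 ≡ 33
7^6 = 7^4·7^2 ≡ 26
7^9 = 7^8·7^1 ≡ 1  ← first divisor giving 1
The order is 9.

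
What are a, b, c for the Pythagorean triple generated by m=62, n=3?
(3835, 372, 3853)

Euclid's formula: a = m² - n², b = 2mn, c = m² + n²
m = 62, n = 3
a = 62² - 3² = 3844 - 9 = 3835
b = 2 × 62 × 3 = 372
c = 62² + 3² = 3844 + 9 = 3853
Verification: 3835² + 372² = 14707225 + 138384 = 14845609 = 3853² ✓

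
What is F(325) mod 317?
304

Matrix identity: Q^n = [[F_(n+1), F_n], [F_n, F_(n-1)]] with Q = [[1,1],[1,0]].
n = 325 = 101000101₂. Square-and-multiply, entries mod 317:
Q^1 = [[1,1],[1,0]]
Q^2 = (Q^1)² = [[2,1],[1,1]]
Q^5 = (Q^2)²·Q = [[8,5],[5,3]]
Q^10 = (Q^5)² = [[89,55],[55,34]]
Q^20 = (Q^10)² = [[168,108],[108,60]]
Q^40 = (Q^20)² = [[263,215],[215,48]]
Q^81 = (Q^40)²·Q = [[301,6],[6,295]]
Q^162 = (Q^81)² = [[292,89],[89,203]]
Q^325 = (Q^162)²·Q = [[296,304],[304,309]]
F_325 mod 317 = Q^325[0][1] = 304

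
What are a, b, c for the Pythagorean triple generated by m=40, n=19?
(1239, 1520, 1961)

Euclid's formula: a = m² - n², b = 2mn, c = m² + n²
m = 40, n = 19
a = 40² - 19² = 1600 - 361 = 1239
b = 2 × 40 × 19 = 1520
c = 40² + 19² = 1600 + 361 = 1961
Verification: 1239² + 1520² = 1535121 + 2310400 = 3845521 = 1961² ✓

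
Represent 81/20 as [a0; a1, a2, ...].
[4; 20]

Euclidean algorithm steps:
81 = 4 × 20 + 1
20 = 20 × 1 + 0
Continued fraction: [4; 20]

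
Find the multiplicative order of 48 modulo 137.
136

137 is prime, so ord(48) divides φ(137) = 136.
Divisors of 136: 1, 2, 4, 8, 17, 34, 68, 136.
Repeated squaring: 48^1 ≡ 48, 48^2 ≡ 112, 48^4 ≡ 77, 48^8 ≡ 38, 48^16 ≡ 74, 48^32 ≡ 133, 48^64 ≡ 16, 48^128 ≡ 119 (mod 137).
Test 48^d mod 137 for each divisor d in increasing order:
48^1 ≡ 48
48^2 ≡ 112
48^4 ≡ 77
48^8 ≡ 38
48^17 = 48^16·48^1 ≡ 127
48^34 = 48^32·48^2 ≡ 100
48^68 = 48^64·48^4 ≡ 136
48^136 = 48^128·48^8 ≡ 1  ← first divisor giving 1
The order is 136.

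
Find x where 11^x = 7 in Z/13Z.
5

Baby-step giant-step with step n = ⌈√13⌉ = 4.
Baby steps 11^j mod 13 (j:value) for j=0..3: 0:1, 1:11, 2:4, 3:5.
Giant-step multiplier: 11^(-4) ≡ 11^(12-4) = 11^8 ≡ 9 (mod 13).
Giant steps γ_i = 7·9^i mod 13: γ_0=7, γ_1=11 (in table at j=1).
x = i·n + j = 1·4 + 1 = 5.
Check: 11^5 ≡ 7 (mod 13).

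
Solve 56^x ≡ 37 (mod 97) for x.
31

Baby-step giant-step with step n = ⌈√97⌉ = 10.
Baby steps 56^j mod 97 (j:value) for j=0..9: 0:1, 1:56, 2:32, 3:46, 4:54, 5:17, 6:79, 7:59, 8:6, 9:45.
Giant-step multiplier: 56^(-10) ≡ 56^(96-10) = 56^86 ≡ 48 (mod 97).
Giant steps γ_i = 37·48^i mod 97: γ_0=37, γ_1=30, γ_2=82, γ_3=56 (in table at j=1).
x = i·n + j = 3·10 + 1 = 31.
Check: 56^31 ≡ 37 (mod 97).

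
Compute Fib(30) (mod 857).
750

Matrix identity: Q^n = [[F_(n+1), F_n], [F_n, F_(n-1)]] with Q = [[1,1],[1,0]].
n = 30 = 11110₂. Square-and-multiply, entries mod 857:
Q^1 = [[1,1],[1,0]]
Q^3 = (Q^1)²·Q = [[3,2],[2,1]]
Q^7 = (Q^3)²·Q = [[21,13],[13,8]]
Q^15 = (Q^7)²·Q = [[130,610],[610,377]]
Q^30 = (Q^15)² = [[779,750],[750,29]]
F_30 mod 857 = Q^30[0][1] = 750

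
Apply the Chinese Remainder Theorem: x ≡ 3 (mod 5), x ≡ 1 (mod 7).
8

Using Chinese Remainder Theorem:
M = 5 × 7 = 35
M1 = 7, M2 = 5
y1 = 7^(-1) mod 5 = 3
y2 = 5^(-1) mod 7 = 3
x = (3×7×3 + 1×5×3) mod 35 = 8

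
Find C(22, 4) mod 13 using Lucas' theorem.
9

Using Lucas' theorem:
Write n=22 and k=4 in base 13:
n in base 13: [1, 9]
k in base 13: [0, 4]
C(22,4) mod 13 = ∏ C(n_i, k_i) mod 13
Digit binomials (mod 13): C(1,0) = 1; C(9,4) = 126 ≡ 9
Product: 1 × 9 = 9 ≡ 9 (mod 13)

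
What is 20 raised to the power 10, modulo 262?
170

Repeated squaring. Binary of 10 = 1010.
20^1 ≡ 20 (mod 262); 20^2 ≡ 138 (mod 262); 20^4 ≡ 180 (mod 262); 20^8 ≡ 174 (mod 262)
20^10 = 20^2 × 20^8 ≡ 170 (mod 262)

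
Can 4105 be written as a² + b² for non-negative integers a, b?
3² + 64² (a=3, b=64)

Factorization: 4105 = 5 × 821
By Fermat: n is sum of two squares iff every prime p ≡ 3 (mod 4) appears to even power.
All primes ≡ 3 (mod 4) appear to even power.
Search a = 0, 1, 2, … for 4105 - a² a perfect square: first hit at a = 3: 4105 - 9 = 4096 = 64².
4105 = 3² + 64² = 9 + 4096 ✓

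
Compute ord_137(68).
68

137 is prime, so ord(68) divides φ(137) = 136.
Divisors of 136: 1, 2, 4, 8, 17, 34, 68, 136.
Repeated squaring: 68^1 ≡ 68, 68^2 ≡ 103, 68^4 ≡ 60, 68^8 ≡ 38, 68^16 ≡ 74, 68^32 ≡ 133, 68^64 ≡ 16, 68^128 ≡ 119 (mod 137).
Test 68^d mod 137 for each divisor d in increasing order:
68^1 ≡ 68
68^2 ≡ 103
68^4 ≡ 60
68^8 ≡ 38
68^17 = 68^16·68^1 ≡ 100
68^34 = 68^32·68^2 ≡ 136
68^68 = 68^64·68^4 ≡ 1  ← first divisor giving 1
The order is 68.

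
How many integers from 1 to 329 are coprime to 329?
276

329 = 7 × 47
φ(n) = n × ∏(1 - 1/p) for each prime p dividing n
φ(329) = 329 × (1 - 1/7) × (1 - 1/47) = 276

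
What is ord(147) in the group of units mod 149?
148

149 is prime, so ord(147) divides φ(149) = 148.
Divisors of 148: 1, 2, 4, 37, 74, 148.
Repeated squaring: 147^1 ≡ 147, 147^2 ≡ 4, 147^4 ≡ 16, 147^8 ≡ 107, 147^16 ≡ 125, 147^32 ≡ 129, 147^64 ≡ 102, 147^128 ≡ 123 (mod 149).
Test 147^d mod 149 for each divisor d in increasing order:
147^1 ≡ 147
147^2 ≡ 4
147^4 ≡ 16
147^37 = 147^32·147^4·147^1 ≡ 44
147^74 = 147^64·147^8·147^2 ≡ 148
147^148 = 147^128·147^16·147^4 ≡ 1  ← first divisor giving 1
The order is 148.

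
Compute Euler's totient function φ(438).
144

438 = 2 × 3 × 73
φ(n) = n × ∏(1 - 1/p) for each prime p dividing n
φ(438) = 438 × (1 - 1/2) × (1 - 1/3) × (1 - 1/73) = 144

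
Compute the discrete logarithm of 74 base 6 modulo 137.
72

Baby-step giant-step with step n = ⌈√137⌉ = 12.
Baby steps 6^j mod 137 (j:value) for j=0..11: 0:1, 1:6, 2:36, 3:79, 4:63, 5:104, 6:76, 7:45, 8:133, 9:113, 10:130, 11:95.
Giant-step multiplier: 6^(-12) ≡ 6^(136-12) = 6^124 ≡ 81 (mod 137).
Giant steps γ_i = 74·81^i mod 137: γ_0=74, γ_1=103, γ_2=123, γ_3=99, γ_4=73, γ_5=22, γ_6=1 (in table at j=0).
x = i·n + j = 6·12 + 0 = 72.
Check: 6^72 ≡ 74 (mod 137).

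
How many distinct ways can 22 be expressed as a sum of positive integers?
1002

p(n) counts ways to write n as a sum of positive integers (order ignored).
Euler's pentagonal recurrence: p(k) = p(k-1) + p(k-2) - p(k-5) - p(k-7) + p(k-12) + p(k-15) - ... (offsets j(3j∓1)/2, signs ++--, p(0)=1, p(<0)=0).
DP table for k = 0..21: p(0)=1, p(1)=1, p(2)=2, p(3)=3, p(4)=5, p(5)=7, p(6)=11, p(7)=15, p(8)=22, p(9)=30, p(10)=42, p(11)=56, p(12)=77, p(13)=101, p(14)=135, p(15)=176, p(16)=231, p(17)=297, p(18)=385, p(19)=490, p(20)=627, p(21)=792.
Final step: p(22) = p(21) + p(20) - p(17) - p(15) + p(10) + p(7) - p(0)
= 792 + 627 - 297 - 176 + 42 + 15 - 1
= 1002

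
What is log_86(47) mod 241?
66

Baby-step giant-step with step n = ⌈√241⌉ = 16.
Baby steps 86^j mod 241 (j:value) for j=0..15: 0:1, 1:86, 2:166, 3:57, 4:82, 5:63, 6:116, 7:95, 8:217, 9:105, 10:113, 11:78, 12:201, 13:175, 14:108, 15:130.
Giant-step multiplier: 86^(-16) ≡ 86^(240-16) = 86^224 ≡ 100 (mod 241).
Giant steps γ_i = 47·100^i mod 241: γ_0=47, γ_1=121, γ_2=50, γ_3=180, γ_4=166 (in table at j=2).
x = i·n + j = 4·16 + 2 = 66.
Check: 86^66 ≡ 47 (mod 241).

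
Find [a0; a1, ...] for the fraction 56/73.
[0; 1, 3, 3, 2, 2]

Euclidean algorithm steps:
56 = 0 × 73 + 56
73 = 1 × 56 + 17
56 = 3 × 17 + 5
17 = 3 × 5 + 2
5 = 2 × 2 + 1
2 = 2 × 1 + 0
Continued fraction: [0; 1, 3, 3, 2, 2]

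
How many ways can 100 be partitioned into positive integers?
190569292

p(n) counts ways to write n as a sum of positive integers (order ignored).
Euler's pentagonal recurrence: p(k) = p(k-1) + p(k-2) - p(k-5) - p(k-7) + p(k-12) + p(k-15) - ... (offsets j(3j∓1)/2, signs ++--, p(0)=1, p(<0)=0).
DP table for k = 0..99: p(0)=1, p(1)=1, p(2)=2, p(3)=3, p(4)=5, p(5)=7, p(6)=11, p(7)=15, p(8)=22, p(9)=30, p(10)=42, p(11)=56, p(12)=77, p(13)=101, p(14)=135, p(15)=176, p(16)=231, p(17)=297, p(18)=385, p(19)=490, p(20)=627, p(21)=792, p(22)=1002, p(23)=1255, p(24)=1575, p(25)=1958, p(26)=2436, p(27)=3010, p(28)=3718, p(29)=4565, p(30)=5604, p(31)=6842, p(32)=8349, p(33)=10143, p(34)=12310, p(35)=14883, p(36)=17977, p(37)=21637, p(38)=26015, p(39)=31185, p(40)=37338, p(41)=44583, p(42)=53174, p(43)=63261, p(44)=75175, p(45)=89134, p(46)=105558, p(47)=124754, p(48)=147273, p(49)=173525, p(50)=204226, p(51)=239943, p(52)=281589, p(53)=329931, p(54)=386155, p(55)=451276, p(56)=526823, p(57)=614154, p(58)=715220, p(59)=831820, p(60)=966467, p(61)=1121505, p(62)=1300156, p(63)=1505499, p(64)=1741630, p(65)=2012558, p(66)=2323520, p(67)=2679689, p(68)=3087735, p(69)=3554345, p(70)=4087968, p(71)=4697205, p(72)=5392783, p(73)=6185689, p(74)=7089500, p(75)=8118264, p(76)=9289091, p(77)=10619863, p(78)=12132164, p(79)=13848650, p(80)=15796476, p(81)=18004327, p(82)=20506255, p(83)=23338469, p(84)=26543660, p(85)=30167357, p(86)=34262962, p(87)=38887673, p(88)=44108109, p(89)=49995925, p(90)=56634173, p(91)=64112359, p(92)=72533807, p(93)=82010177, p(94)=92669720, p(95)=104651419, p(96)=118114304, p(97)=133230930, p(98)=150198136, p(99)=169229875.
Final step: p(100) = p(99) + p(98) - p(95) - p(93) + p(88) + p(85) - p(78) - p(74) + p(65) + p(60) - p(49) - p(43) + p(30) + p(23) - p(8) - p(0)
= 169229875 + 150198136 - 104651419 - 82010177 + 44108109 + 30167357 - 12132164 - 7089500 + 2012558 + 966467 - 173525 - 63261 + 5604 + 1255 - 22 - 1
= 190569292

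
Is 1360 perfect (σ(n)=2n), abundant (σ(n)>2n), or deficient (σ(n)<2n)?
abundant

Proper divisors of 1360: sum = 1 + 2 + 4 + 5 + 8 + 10 + 16 + 17 + ... + 170 + 272 + 340 + 680 (19 divisors) = 1988
Since 1988 > 1360, 1360 is abundant.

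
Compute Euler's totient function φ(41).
40

41 = 41
φ(n) = n × ∏(1 - 1/p) for each prime p dividing n
φ(41) = 41 × (1 - 1/41) = 40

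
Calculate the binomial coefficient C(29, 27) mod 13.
3

Using Lucas' theorem:
Write n=29 and k=27 in base 13:
n in base 13: [2, 3]
k in base 13: [2, 1]
C(29,27) mod 13 = ∏ C(n_i, k_i) mod 13
Digit binomials (mod 13): C(2,2) = 1; C(3,1) = 3
Product: 1 × 3 = 3 ≡ 3 (mod 13)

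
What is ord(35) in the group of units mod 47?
46

47 is prime, so ord(35) divides φ(47) = 46.
Divisors of 46: 1, 2, 23, 46.
Repeated squaring: 35^1 ≡ 35, 35^2 ≡ 3, 35^4 ≡ 9, 35^8 ≡ 34, 35^16 ≡ 28, 35^32 ≡ 32 (mod 47).
Test 35^d mod 47 for each divisor d in increasing order:
35^1 ≡ 35
35^2 ≡ 3
35^23 = 35^16·35^4·35^2·35^1 ≡ 46
35^46 = 35^32·35^8·35^4·35^2 ≡ 1  ← first divisor giving 1
The order is 46.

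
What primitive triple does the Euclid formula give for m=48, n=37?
(935, 3552, 3673)

Euclid's formula: a = m² - n², b = 2mn, c = m² + n²
m = 48, n = 37
a = 48² - 37² = 2304 - 1369 = 935
b = 2 × 48 × 37 = 3552
c = 48² + 37² = 2304 + 1369 = 3673
Verification: 935² + 3552² = 874225 + 12616704 = 13490929 = 3673² ✓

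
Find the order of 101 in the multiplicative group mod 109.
12

109 is prime, so ord(101) divides φ(109) = 108.
Divisors of 108: 1, 2, 3, 4, 6, 9, 12, 18, 27, 36, 54, 108.
Repeated squaring: 101^1 ≡ 101, 101^2 ≡ 64, 101^4 ≡ 63, 101^8 ≡ 45, 101^16 ≡ 63, 101^32 ≡ 45, 101^64 ≡ 63 (mod 109).
Test 101^d mod 109 for each divisor d in increasing order:
101^1 ≡ 101
101^2 ≡ 64
101^3 = 101^2·101^1 ≡ 33
101^4 ≡ 63
101^6 = 101^4·101^2 ≡ 108
101^9 = 101^8·101^1 ≡ 76
101^12 = 101^8·101^4 ≡ 1  ← first divisor giving 1
The order is 12.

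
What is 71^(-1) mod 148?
123

gcd(71, 148) = 1, so the inverse exists.
Extended Euclidean algorithm on (148, 71):
148 = 2 × 71 + 6  ⟹  6 = (1)·148 + (-2)·71
71 = 11 × 6 + 5  ⟹  5 = (-11)·148 + (23)·71
6 = 1 × 5 + 1  ⟹  1 = (12)·148 + (-25)·71
So (-25)·71 ≡ 1 (mod 148), i.e. 71^(-1) ≡ -25 ≡ 123 (mod 148).
Check: 71 × 123 = 8733 ≡ 1 (mod 148)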